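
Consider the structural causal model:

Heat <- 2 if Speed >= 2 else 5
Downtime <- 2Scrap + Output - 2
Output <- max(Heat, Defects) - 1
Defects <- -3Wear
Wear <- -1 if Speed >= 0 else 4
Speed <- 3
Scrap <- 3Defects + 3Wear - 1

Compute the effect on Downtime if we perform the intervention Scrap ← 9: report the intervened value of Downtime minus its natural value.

8

Under do(Scrap=9), the mechanism Scrap <- 3Defects + 3Wear - 1 is discarded; Scrap is fixed at 9.
Heat = 2 if Speed >= 2 else 5  [with Speed=3]  = 2
Wear = -1 if Speed >= 0 else 4  [with Speed=3]  = -1
Defects = -3Wear  [with Wear=-1]  = 3
Output = max(Heat, Defects) - 1  [with Heat=2, Defects=3]  = 2
Downtime = 2Scrap + Output - 2  [with Scrap=9, Output=2]  = 18
Without intervention: Heat = 2 if Speed >= 2 else 5  [with Speed=3]  = 2; Wear = -1 if Speed >= 0 else 4  [with Speed=3]  = -1; Defects = -3Wear  [with Wear=-1]  = 3; Scrap = 3Defects + 3Wear - 1  [with Defects=3, Wear=-1]  = 5; Output = max(Heat, Defects) - 1  [with Heat=2, Defects=3]  = 2; Downtime = 2Scrap + Output - 2  [with Scrap=5, Output=2]  = 10.
Change = 18 − 10 = 8.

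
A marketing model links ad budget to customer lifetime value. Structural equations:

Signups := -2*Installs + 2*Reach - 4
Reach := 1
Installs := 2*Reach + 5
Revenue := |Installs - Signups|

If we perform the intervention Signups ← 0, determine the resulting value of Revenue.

7

The intervention breaks the incoming arrows to Signups: Signups := -2*Installs + 2*Reach - 4 no longer applies, and Signups = 0.
Installs = 2*Reach + 5  [with Reach=1]  = 7
Revenue = |Installs - Signups|  [with Installs=7, Signups=0]  = 7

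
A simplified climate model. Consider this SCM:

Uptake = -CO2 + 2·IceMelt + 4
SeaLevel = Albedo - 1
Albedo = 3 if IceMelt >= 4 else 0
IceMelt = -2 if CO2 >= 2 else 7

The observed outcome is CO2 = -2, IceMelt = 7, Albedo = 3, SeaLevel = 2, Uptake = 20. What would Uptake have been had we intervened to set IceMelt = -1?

do(IceMelt=-1) replaces the equation IceMelt = -2 if CO2 >= 2 else 7 with the constant IceMelt = -1.
Uptake = -CO2 + 2·IceMelt + 4  [with CO2=-2, IceMelt=-1]  = 4

4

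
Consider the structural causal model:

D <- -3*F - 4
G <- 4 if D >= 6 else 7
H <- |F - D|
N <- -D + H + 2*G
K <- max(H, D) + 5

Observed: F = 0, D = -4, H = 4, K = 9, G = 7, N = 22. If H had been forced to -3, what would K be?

The intervention breaks the incoming arrows to H: H <- |F - D| no longer applies, and H = -3.
D = -3*F - 4  [with F=0]  = -4
K = max(H, D) + 5  [with H=-3, D=-4]  = 2

2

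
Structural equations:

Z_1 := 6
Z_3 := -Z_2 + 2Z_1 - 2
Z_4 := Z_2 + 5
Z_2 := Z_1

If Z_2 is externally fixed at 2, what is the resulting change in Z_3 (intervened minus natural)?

The intervention breaks the incoming arrows to Z_2: Z_2 := Z_1 no longer applies, and Z_2 = 2.
Z_3 = -Z_2 + 2Z_1 - 2  [with Z_2=2, Z_1=6]  = 8
Without intervention: Z_2 = Z_1  [with Z_1=6]  = 6; Z_3 = -Z_2 + 2Z_1 - 2  [with Z_2=6, Z_1=6]  = 4.
Change = 8 − 4 = 4.

4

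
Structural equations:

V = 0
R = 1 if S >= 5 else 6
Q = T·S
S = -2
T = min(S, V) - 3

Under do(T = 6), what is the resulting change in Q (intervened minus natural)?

-22

do(T=6) replaces the equation T = min(S, V) - 3 with the constant T = 6.
Q = T·S  [with T=6, S=-2]  = -12
Without intervention: T = min(S, V) - 3  [with S=-2, V=0]  = -5; Q = T·S  [with T=-5, S=-2]  = 10.
Change = -12 − 10 = -22.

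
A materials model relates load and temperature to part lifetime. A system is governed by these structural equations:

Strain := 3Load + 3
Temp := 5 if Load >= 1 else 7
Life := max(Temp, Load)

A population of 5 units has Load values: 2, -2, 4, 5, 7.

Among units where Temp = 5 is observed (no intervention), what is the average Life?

E[Life|Temp=5] averages over only the 4 units with Temp=5 (Load = 2, 4, 5, 7): Life = 5, 5, 5, 7, mean 5.5.

5.5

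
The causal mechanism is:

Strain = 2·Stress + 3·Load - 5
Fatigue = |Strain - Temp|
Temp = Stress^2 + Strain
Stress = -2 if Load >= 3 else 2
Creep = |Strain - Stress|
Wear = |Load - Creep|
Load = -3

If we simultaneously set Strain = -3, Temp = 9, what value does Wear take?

Setting Strain = -3, Temp = 9 by intervention discards those variables' equations.
Stress = -2 if Load >= 3 else 2  [with Load=-3]  = 2
Creep = |Strain - Stress|  [with Strain=-3, Stress=2]  = 5
Wear = |Load - Creep|  [with Load=-3, Creep=5]  = 8

8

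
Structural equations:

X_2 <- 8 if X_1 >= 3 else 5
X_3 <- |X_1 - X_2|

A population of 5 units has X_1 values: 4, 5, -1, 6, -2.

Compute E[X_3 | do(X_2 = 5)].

3

do(X_2=5) breaks X_2's dependence on X_1. With X_2=5 fixed, X_3 across the units is 1, 0, 6, 1, 7, mean 3.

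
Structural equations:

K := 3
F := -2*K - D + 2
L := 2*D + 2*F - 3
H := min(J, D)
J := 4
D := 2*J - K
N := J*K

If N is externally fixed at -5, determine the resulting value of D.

do(N=-5) replaces the equation N := J*K with the constant N = -5.
D is not downstream of the intervention, so its value is determined by the original equations.
D = 2*J - K  [with J=4, K=3]  = 5

5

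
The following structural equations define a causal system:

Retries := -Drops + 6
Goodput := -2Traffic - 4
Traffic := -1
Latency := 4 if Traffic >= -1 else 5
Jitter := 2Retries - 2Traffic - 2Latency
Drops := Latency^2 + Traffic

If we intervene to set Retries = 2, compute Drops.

Under do(Retries=2), the mechanism Retries := -Drops + 6 is discarded; Retries is fixed at 2.
Since Drops is not a descendant of the intervened variable, it is unaffected.
Latency = 4 if Traffic >= -1 else 5  [with Traffic=-1]  = 4
Drops = Latency^2 + Traffic  [with Latency=4, Traffic=-1]  = 15

15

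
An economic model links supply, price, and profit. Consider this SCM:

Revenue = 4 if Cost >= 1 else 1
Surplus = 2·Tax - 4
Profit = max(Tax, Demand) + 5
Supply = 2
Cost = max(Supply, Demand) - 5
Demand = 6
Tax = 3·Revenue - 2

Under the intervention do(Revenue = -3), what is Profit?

11

Under do(Revenue=-3), the mechanism Revenue = 4 if Cost >= 1 else 1 is discarded; Revenue is fixed at -3.
Tax = 3·Revenue - 2  [with Revenue=-3]  = -11
Profit = max(Tax, Demand) + 5  [with Tax=-11, Demand=6]  = 11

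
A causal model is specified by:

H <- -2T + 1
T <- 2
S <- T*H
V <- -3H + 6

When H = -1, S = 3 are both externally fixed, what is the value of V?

9

The joint intervention fixes H = -1, S = 3, removing each variable's own equation.
V = -3H + 6  [with H=-1]  = 9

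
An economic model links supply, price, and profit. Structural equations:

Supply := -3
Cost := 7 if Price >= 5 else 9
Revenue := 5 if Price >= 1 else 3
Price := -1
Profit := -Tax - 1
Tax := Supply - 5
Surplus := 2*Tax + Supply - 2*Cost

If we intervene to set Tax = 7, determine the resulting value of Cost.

do(Tax=7) replaces the equation Tax := Supply - 5 with the constant Tax = 7.
Cost is not downstream of the intervention, so its value is determined by the original equations.
Cost = 7 if Price >= 5 else 9  [with Price=-1]  = 9

9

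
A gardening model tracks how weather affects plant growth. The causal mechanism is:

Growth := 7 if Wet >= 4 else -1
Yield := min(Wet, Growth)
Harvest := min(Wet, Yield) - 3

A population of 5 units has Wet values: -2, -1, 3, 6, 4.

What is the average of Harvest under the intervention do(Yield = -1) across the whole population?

-4.2

do(Yield=-1) breaks Yield's dependence on Wet. With Yield=-1 fixed, Harvest across the units is -5, -4, -4, -4, -4, mean -4.2.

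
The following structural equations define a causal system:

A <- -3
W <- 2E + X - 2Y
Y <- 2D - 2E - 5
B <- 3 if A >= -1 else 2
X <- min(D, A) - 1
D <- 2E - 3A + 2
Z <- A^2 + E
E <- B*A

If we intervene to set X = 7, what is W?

-15

Intervening sets X = 7 and removes its equation (X <- min(D, A) - 1).
B = 3 if A >= -1 else 2  [with A=-3]  = 2
E = B*A  [with B=2, A=-3]  = -6
D = 2E - 3A + 2  [with E=-6, A=-3]  = -1
Y = 2D - 2E - 5  [with D=-1, E=-6]  = 5
W = 2E + X - 2Y  [with E=-6, X=7, Y=5]  = -15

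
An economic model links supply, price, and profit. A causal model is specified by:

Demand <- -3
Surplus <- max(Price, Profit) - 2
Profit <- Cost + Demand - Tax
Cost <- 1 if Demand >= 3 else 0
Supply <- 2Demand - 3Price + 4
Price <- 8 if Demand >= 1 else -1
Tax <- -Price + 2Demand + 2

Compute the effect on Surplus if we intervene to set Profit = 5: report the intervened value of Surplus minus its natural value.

5

Intervening sets Profit = 5 and removes its equation (Profit <- Cost + Demand - Tax).
Price = 8 if Demand >= 1 else -1  [with Demand=-3]  = -1
Surplus = max(Price, Profit) - 2  [with Price=-1, Profit=5]  = 3
Without intervention: Price = 8 if Demand >= 1 else -1  [with Demand=-3]  = -1; Cost = 1 if Demand >= 3 else 0  [with Demand=-3]  = 0; Tax = -Price + 2Demand + 2  [with Price=-1, Demand=-3]  = -3; Profit = Cost + Demand - Tax  [with Cost=0, Demand=-3, Tax=-3]  = 0; Surplus = max(Price, Profit) - 2  [with Price=-1, Profit=0]  = -2.
Change = 3 − (-2) = 5.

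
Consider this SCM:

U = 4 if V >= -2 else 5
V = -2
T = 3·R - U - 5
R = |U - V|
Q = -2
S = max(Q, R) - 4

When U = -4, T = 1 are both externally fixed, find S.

-2

Setting U = -4, T = 1 by intervention discards those variables' equations.
R = |U - V|  [with U=-4, V=-2]  = 2
S = max(Q, R) - 4  [with Q=-2, R=2]  = -2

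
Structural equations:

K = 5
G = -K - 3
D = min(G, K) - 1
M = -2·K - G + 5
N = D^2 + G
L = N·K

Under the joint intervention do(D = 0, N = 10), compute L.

50

Setting D = 0, N = 10 by intervention discards those variables' equations.
L = N·K  [with N=10, K=5]  = 50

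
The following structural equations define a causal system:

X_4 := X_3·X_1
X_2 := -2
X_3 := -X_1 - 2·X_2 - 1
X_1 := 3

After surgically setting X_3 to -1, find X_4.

-3

The intervention breaks the incoming arrows to X_3: X_3 := -X_1 - 2·X_2 - 1 no longer applies, and X_3 = -1.
X_4 = X_3·X_1  [with X_3=-1, X_1=3]  = -3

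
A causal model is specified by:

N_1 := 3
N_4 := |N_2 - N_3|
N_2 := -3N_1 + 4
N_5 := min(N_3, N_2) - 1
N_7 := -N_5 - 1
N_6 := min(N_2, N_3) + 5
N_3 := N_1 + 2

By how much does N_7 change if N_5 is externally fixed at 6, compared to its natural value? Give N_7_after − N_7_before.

-12

Under do(N_5=6), the mechanism N_5 := min(N_3, N_2) - 1 is discarded; N_5 is fixed at 6.
N_7 = -N_5 - 1  [with N_5=6]  = -7
Without intervention: N_2 = -3N_1 + 4  [with N_1=3]  = -5; N_3 = N_1 + 2  [with N_1=3]  = 5; N_5 = min(N_3, N_2) - 1  [with N_3=5, N_2=-5]  = -6; N_7 = -N_5 - 1  [with N_5=-6]  = 5.
Change = -7 − 5 = -12.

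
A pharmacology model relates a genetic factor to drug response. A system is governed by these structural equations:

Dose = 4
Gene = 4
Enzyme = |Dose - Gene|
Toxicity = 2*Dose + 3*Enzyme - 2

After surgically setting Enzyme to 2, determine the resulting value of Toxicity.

The intervention breaks the incoming arrows to Enzyme: Enzyme = |Dose - Gene| no longer applies, and Enzyme = 2.
Toxicity = 2*Dose + 3*Enzyme - 2  [with Dose=4, Enzyme=2]  = 12

12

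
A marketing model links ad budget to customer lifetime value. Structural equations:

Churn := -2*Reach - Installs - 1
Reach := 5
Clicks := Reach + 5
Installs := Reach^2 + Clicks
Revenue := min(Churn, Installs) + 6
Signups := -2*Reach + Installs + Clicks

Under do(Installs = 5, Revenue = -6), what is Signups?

5

Setting Installs = 5, Revenue = -6 by intervention discards those variables' equations.
Clicks = Reach + 5  [with Reach=5]  = 10
Signups = -2*Reach + Installs + Clicks  [with Reach=5, Installs=5, Clicks=10]  = 5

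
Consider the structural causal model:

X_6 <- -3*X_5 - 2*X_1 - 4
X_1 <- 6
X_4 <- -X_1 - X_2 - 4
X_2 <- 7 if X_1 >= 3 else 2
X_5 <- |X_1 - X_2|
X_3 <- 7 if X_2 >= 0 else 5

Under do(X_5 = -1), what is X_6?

The intervention breaks the incoming arrows to X_5: X_5 <- |X_1 - X_2| no longer applies, and X_5 = -1.
X_6 = -3*X_5 - 2*X_1 - 4  [with X_5=-1, X_1=6]  = -13

-13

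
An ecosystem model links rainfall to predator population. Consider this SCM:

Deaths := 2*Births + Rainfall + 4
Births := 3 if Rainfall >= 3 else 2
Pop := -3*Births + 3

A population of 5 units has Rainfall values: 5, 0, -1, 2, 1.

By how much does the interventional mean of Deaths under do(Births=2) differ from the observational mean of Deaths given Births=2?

0.9

The intervention sets Births=2 in all 5 units regardless of Rainfall. Recomputing Deaths per unit gives 13, 8, 7, 10, 9; average 9.4.
Conditioning on Births=2 selects the 4 unit(s) with Rainfall ∈ {0, -1, 2, 1}. Their Deaths values: 8, 7, 10, 9. Mean = 8.5.
Difference = 9.4 − 8.5 = 0.9.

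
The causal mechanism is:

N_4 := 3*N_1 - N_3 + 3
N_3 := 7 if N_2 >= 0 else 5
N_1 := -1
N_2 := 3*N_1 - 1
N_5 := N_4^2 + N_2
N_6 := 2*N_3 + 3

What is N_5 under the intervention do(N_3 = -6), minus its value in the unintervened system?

11

do(N_3=-6) replaces the equation N_3 := 7 if N_2 >= 0 else 5 with the constant N_3 = -6.
N_2 = 3*N_1 - 1  [with N_1=-1]  = -4
N_4 = 3*N_1 - N_3 + 3  [with N_1=-1, N_3=-6]  = 6
N_5 = N_4^2 + N_2  [with N_4=6, N_2=-4]  = 32
Without intervention: N_2 = 3*N_1 - 1  [with N_1=-1]  = -4; N_3 = 7 if N_2 >= 0 else 5  [with N_2=-4]  = 5; N_4 = 3*N_1 - N_3 + 3  [with N_1=-1, N_3=5]  = -5; N_5 = N_4^2 + N_2  [with N_4=-5, N_2=-4]  = 21.
Change = 32 − 21 = 11.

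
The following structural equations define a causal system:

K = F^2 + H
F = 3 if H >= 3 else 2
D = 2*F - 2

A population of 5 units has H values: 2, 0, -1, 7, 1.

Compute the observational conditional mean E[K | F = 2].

Observing F=2 restricts to units where F's equation naturally yields 2: H ∈ {2, 0, -1, 1}. In that subpopulation K = 6, 4, 3, 5, mean 4.5.

4.5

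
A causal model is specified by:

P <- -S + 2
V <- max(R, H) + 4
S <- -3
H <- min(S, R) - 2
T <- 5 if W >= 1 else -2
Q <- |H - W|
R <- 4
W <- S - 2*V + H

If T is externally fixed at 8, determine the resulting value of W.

do(T=8) replaces the equation T <- 5 if W >= 1 else -2 with the constant T = 8.
W is not downstream of the intervention, so its value is determined by the original equations.
H = min(S, R) - 2  [with S=-3, R=4]  = -5
V = max(R, H) + 4  [with R=4, H=-5]  = 8
W = S - 2*V + H  [with S=-3, V=8, H=-5]  = -24

-24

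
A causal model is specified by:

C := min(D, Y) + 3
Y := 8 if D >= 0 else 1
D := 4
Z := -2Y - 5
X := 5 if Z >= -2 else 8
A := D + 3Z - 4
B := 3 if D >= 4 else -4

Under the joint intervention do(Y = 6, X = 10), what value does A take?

-51

Setting Y = 6, X = 10 by intervention discards those variables' equations.
Z = -2Y - 5  [with Y=6]  = -17
A = D + 3Z - 4  [with D=4, Z=-17]  = -51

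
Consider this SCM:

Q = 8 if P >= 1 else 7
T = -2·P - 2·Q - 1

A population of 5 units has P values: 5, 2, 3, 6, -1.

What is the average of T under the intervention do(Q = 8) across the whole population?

-23

Under do(Q=8), Q's equation is replaced by Q=8 for every unit. Per-unit T: -27, -21, -23, -29, -15. Mean = -23.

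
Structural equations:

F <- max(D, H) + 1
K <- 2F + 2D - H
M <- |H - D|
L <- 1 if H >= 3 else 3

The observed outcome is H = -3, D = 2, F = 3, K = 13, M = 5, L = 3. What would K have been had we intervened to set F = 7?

21

The intervention breaks the incoming arrows to F: F <- max(D, H) + 1 no longer applies, and F = 7.
K = 2F + 2D - H  [with F=7, D=2, H=-3]  = 21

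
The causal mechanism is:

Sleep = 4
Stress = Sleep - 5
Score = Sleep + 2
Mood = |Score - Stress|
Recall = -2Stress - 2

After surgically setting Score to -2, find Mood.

1

The intervention breaks the incoming arrows to Score: Score = Sleep + 2 no longer applies, and Score = -2.
Stress = Sleep - 5  [with Sleep=4]  = -1
Mood = |Score - Stress|  [with Score=-2, Stress=-1]  = 1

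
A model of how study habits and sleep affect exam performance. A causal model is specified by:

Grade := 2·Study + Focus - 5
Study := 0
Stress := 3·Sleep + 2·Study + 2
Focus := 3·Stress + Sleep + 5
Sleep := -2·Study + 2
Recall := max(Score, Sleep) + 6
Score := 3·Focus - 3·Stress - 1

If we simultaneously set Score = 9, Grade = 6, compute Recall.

Under do(Score = 9, Grade = 6), each intervened variable's structural equation is replaced by its fixed value.
Sleep = -2·Study + 2  [with Study=0]  = 2
Recall = max(Score, Sleep) + 6  [with Score=9, Sleep=2]  = 15

15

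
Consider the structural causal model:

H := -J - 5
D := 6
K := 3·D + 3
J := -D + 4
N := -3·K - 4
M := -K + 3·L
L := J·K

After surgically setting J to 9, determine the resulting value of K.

21

The intervention breaks the incoming arrows to J: J := -D + 4 no longer applies, and J = 9.
Since K is not a descendant of the intervened variable, it is unaffected.
K = 3·D + 3  [with D=6]  = 21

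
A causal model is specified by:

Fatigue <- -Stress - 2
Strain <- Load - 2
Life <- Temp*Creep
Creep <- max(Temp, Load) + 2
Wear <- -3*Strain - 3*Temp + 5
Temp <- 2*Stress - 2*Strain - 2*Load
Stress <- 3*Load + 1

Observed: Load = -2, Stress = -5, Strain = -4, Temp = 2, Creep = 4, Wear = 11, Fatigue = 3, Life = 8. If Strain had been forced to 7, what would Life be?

0

The intervention breaks the incoming arrows to Strain: Strain <- Load - 2 no longer applies, and Strain = 7.
Stress = 3*Load + 1  [with Load=-2]  = -5
Temp = 2*Stress - 2*Strain - 2*Load  [with Stress=-5, Strain=7, Load=-2]  = -20
Creep = max(Temp, Load) + 2  [with Temp=-20, Load=-2]  = 0
Life = Temp*Creep  [with Temp=-20, Creep=0]  = 0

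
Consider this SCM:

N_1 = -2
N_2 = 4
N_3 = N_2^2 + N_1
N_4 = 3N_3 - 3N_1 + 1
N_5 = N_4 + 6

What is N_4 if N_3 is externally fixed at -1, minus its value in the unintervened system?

-45

The intervention breaks the incoming arrows to N_3: N_3 = N_2^2 + N_1 no longer applies, and N_3 = -1.
N_4 = 3N_3 - 3N_1 + 1  [with N_3=-1, N_1=-2]  = 4
Without intervention: N_3 = N_2^2 + N_1  [with N_2=4, N_1=-2]  = 14; N_4 = 3N_3 - 3N_1 + 1  [with N_3=14, N_1=-2]  = 49.
Change = 4 − 49 = -45.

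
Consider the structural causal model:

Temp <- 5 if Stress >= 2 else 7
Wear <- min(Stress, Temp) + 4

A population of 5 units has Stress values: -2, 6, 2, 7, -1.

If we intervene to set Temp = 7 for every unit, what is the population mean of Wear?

do(Temp=7) breaks Temp's dependence on Stress. With Temp=7 fixed, Wear across the units is 2, 10, 6, 11, 3, mean 6.4.

6.4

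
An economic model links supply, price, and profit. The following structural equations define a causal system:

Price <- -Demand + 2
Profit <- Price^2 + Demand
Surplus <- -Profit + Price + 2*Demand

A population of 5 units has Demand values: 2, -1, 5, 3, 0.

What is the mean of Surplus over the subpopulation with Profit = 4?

Conditioning on Profit=4 selects the 2 unit(s) with Demand ∈ {3, 0}. Their Surplus values: 1, -2. Mean = -0.5.

-0.5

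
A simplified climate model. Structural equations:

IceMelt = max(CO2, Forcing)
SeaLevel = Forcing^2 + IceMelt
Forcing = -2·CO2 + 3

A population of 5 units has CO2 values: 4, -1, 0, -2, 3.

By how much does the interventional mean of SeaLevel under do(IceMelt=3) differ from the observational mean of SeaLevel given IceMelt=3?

14.4

do(IceMelt=3) breaks IceMelt's dependence on CO2. With IceMelt=3 fixed, SeaLevel across the units is 28, 28, 12, 52, 12, mean 26.4.
Conditioning on IceMelt=3 selects the 2 unit(s) with CO2 ∈ {0, 3}. Their SeaLevel values: 12, 12. Mean = 12.
Difference = 26.4 − 12 = 14.4.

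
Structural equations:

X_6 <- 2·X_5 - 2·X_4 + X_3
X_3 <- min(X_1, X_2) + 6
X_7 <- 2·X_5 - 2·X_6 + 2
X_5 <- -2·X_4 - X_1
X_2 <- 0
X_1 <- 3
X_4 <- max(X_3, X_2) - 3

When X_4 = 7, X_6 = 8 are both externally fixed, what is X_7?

-48

Setting X_4 = 7, X_6 = 8 by intervention discards those variables' equations.
X_5 = -2·X_4 - X_1  [with X_4=7, X_1=3]  = -17
X_7 = 2·X_5 - 2·X_6 + 2  [with X_5=-17, X_6=8]  = -48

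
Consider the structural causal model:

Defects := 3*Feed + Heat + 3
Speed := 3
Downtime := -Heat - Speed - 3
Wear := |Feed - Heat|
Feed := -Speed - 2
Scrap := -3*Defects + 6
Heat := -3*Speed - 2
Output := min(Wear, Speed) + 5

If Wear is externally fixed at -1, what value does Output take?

The intervention breaks the incoming arrows to Wear: Wear := |Feed - Heat| no longer applies, and Wear = -1.
Output = min(Wear, Speed) + 5  [with Wear=-1, Speed=3]  = 4

4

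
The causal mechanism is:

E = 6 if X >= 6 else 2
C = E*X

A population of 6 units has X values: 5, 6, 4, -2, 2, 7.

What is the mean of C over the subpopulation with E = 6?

Observing E=6 restricts to units where E's equation naturally yields 6: X ∈ {6, 7}. In that subpopulation C = 36, 42, mean 39.

39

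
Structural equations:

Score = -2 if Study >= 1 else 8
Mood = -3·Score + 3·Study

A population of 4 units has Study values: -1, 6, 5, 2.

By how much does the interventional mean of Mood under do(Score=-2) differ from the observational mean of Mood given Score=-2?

Every unit gets Score=-2 under the intervention. Mood values become 3, 24, 21, 12; E[Mood|do(Score=-2)] = 15.
E[Mood|Score=-2] averages over only the 3 units with Score=-2 (Study = 6, 5, 2): Mood = 24, 21, 12, mean 19.
Difference = 15 − 19 = -4.

-4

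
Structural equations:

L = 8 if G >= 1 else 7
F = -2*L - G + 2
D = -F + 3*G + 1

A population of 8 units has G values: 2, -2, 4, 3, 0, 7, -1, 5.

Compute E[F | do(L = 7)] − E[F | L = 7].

do(L=7) breaks L's dependence on G. With L=7 fixed, F across the units is -14, -10, -16, -15, -12, -19, -11, -17, mean -14.25.
Conditioning on L=7 selects the 3 unit(s) with G ∈ {-2, 0, -1}. Their F values: -10, -12, -11. Mean = -11.
Difference = -14.25 − (-11) = -3.25.

-3.25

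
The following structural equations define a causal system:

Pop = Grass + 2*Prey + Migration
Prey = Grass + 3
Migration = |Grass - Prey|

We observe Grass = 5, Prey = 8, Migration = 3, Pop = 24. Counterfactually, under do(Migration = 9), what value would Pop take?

30

The intervention breaks the incoming arrows to Migration: Migration = |Grass - Prey| no longer applies, and Migration = 9.
Prey = Grass + 3  [with Grass=5]  = 8
Pop = Grass + 2*Prey + Migration  [with Grass=5, Prey=8, Migration=9]  = 30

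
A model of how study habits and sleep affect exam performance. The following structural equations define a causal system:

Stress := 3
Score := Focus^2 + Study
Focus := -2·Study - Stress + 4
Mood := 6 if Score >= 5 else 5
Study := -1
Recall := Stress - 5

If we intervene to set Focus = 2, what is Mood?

5

do(Focus=2) replaces the equation Focus := -2·Study - Stress + 4 with the constant Focus = 2.
Score = Focus^2 + Study  [with Focus=2, Study=-1]  = 3
Mood = 6 if Score >= 5 else 5  [with Score=3]  = 5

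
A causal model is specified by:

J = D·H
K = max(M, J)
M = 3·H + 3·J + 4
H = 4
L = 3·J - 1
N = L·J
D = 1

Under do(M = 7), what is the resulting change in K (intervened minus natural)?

Intervening sets M = 7 and removes its equation (M = 3·H + 3·J + 4).
J = D·H  [with D=1, H=4]  = 4
K = max(M, J)  [with M=7, J=4]  = 7
Without intervention: J = D·H  [with D=1, H=4]  = 4; M = 3·H + 3·J + 4  [with H=4, J=4]  = 28; K = max(M, J)  [with M=28, J=4]  = 28.
Change = 7 − 28 = -21.

-21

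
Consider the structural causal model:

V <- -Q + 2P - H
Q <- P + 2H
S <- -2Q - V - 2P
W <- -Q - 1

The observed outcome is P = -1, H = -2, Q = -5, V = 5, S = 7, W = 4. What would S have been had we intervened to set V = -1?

Intervening sets V = -1 and removes its equation (V <- -Q + 2P - H).
Q = P + 2H  [with P=-1, H=-2]  = -5
S = -2Q - V - 2P  [with Q=-5, V=-1, P=-1]  = 13

13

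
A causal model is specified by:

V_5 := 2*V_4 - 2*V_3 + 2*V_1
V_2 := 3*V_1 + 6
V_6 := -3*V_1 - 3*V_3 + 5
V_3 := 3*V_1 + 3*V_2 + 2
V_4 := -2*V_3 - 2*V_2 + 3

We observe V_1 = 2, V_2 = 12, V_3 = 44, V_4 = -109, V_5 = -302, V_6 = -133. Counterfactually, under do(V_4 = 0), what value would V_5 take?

Intervening sets V_4 = 0 and removes its equation (V_4 := -2*V_3 - 2*V_2 + 3).
V_2 = 3*V_1 + 6  [with V_1=2]  = 12
V_3 = 3*V_1 + 3*V_2 + 2  [with V_1=2, V_2=12]  = 44
V_5 = 2*V_4 - 2*V_3 + 2*V_1  [with V_4=0, V_3=44, V_1=2]  = -84

-84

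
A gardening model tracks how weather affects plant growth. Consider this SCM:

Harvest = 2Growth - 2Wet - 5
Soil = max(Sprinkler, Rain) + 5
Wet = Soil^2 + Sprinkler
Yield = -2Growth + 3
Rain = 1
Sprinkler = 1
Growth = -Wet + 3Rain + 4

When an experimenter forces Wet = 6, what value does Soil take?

Under do(Wet=6), the mechanism Wet = Soil^2 + Sprinkler is discarded; Wet is fixed at 6.
Since Soil is not a descendant of the intervened variable, it is unaffected.
Soil = max(Sprinkler, Rain) + 5  [with Sprinkler=1, Rain=1]  = 6

6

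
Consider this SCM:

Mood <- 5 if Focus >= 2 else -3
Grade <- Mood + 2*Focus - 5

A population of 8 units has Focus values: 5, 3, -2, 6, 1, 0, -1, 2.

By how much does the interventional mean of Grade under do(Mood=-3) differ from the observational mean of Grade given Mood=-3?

do(Mood=-3) breaks Mood's dependence on Focus. With Mood=-3 fixed, Grade across the units is 2, -2, -12, 4, -6, -8, -10, -4, mean -4.5.
E[Grade|Mood=-3] averages over only the 4 units with Mood=-3 (Focus = -2, 1, 0, -1): Grade = -12, -6, -8, -10, mean -9.
Difference = -4.5 − (-9) = 4.5.

4.5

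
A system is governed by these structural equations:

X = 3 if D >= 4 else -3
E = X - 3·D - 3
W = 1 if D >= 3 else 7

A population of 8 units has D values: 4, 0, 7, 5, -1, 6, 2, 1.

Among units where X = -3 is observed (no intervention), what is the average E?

Observing X=-3 restricts to units where X's equation naturally yields -3: D ∈ {0, -1, 2, 1}. In that subpopulation E = -6, -3, -12, -9, mean -7.5.

-7.5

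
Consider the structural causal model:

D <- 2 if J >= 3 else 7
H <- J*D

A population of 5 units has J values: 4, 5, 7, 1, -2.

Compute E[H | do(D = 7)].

21

Every unit gets D=7 under the intervention. H values become 28, 35, 49, 7, -14; E[H|do(D=7)] = 21.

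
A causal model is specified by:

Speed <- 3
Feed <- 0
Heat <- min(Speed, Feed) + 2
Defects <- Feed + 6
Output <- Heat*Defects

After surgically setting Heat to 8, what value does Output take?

do(Heat=8) replaces the equation Heat <- min(Speed, Feed) + 2 with the constant Heat = 8.
Defects = Feed + 6  [with Feed=0]  = 6
Output = Heat*Defects  [with Heat=8, Defects=6]  = 48

48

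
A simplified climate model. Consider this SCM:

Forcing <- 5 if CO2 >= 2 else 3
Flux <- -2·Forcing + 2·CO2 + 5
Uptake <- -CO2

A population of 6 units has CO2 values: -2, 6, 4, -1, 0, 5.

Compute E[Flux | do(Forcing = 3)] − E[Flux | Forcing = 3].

6

The intervention sets Forcing=3 in all 6 units regardless of CO2. Recomputing Flux per unit gives -5, 11, 7, -3, -1, 9; average 3.
Conditioning on Forcing=3 selects the 3 unit(s) with CO2 ∈ {-2, -1, 0}. Their Flux values: -5, -3, -1. Mean = -3.
Difference = 3 − (-3) = 6.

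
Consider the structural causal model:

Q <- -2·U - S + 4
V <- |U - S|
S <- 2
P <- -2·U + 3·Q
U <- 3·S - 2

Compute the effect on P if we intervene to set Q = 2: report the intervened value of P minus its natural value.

Intervening sets Q = 2 and removes its equation (Q <- -2·U - S + 4).
U = 3·S - 2  [with S=2]  = 4
P = -2·U + 3·Q  [with U=4, Q=2]  = -2
Without intervention: U = 3·S - 2  [with S=2]  = 4; Q = -2·U - S + 4  [with U=4, S=2]  = -6; P = -2·U + 3·Q  [with U=4, Q=-6]  = -26.
Change = -2 − (-26) = 24.

24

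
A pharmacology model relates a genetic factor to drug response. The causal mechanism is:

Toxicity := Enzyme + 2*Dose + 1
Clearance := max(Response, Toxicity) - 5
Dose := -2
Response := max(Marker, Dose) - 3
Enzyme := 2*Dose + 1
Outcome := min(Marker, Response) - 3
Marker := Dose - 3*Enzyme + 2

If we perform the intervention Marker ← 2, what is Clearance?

-6

The intervention breaks the incoming arrows to Marker: Marker := Dose - 3*Enzyme + 2 no longer applies, and Marker = 2.
Enzyme = 2*Dose + 1  [with Dose=-2]  = -3
Response = max(Marker, Dose) - 3  [with Marker=2, Dose=-2]  = -1
Toxicity = Enzyme + 2*Dose + 1  [with Enzyme=-3, Dose=-2]  = -6
Clearance = max(Response, Toxicity) - 5  [with Response=-1, Toxicity=-6]  = -6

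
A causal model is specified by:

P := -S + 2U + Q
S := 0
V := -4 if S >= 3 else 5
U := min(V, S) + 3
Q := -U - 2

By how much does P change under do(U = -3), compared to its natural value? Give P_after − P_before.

-6

do(U=-3) replaces the equation U := min(V, S) + 3 with the constant U = -3.
Q = -U - 2  [with U=-3]  = 1
P = -S + 2U + Q  [with S=0, U=-3, Q=1]  = -5
Without intervention: V = -4 if S >= 3 else 5  [with S=0]  = 5; U = min(V, S) + 3  [with V=5, S=0]  = 3; Q = -U - 2  [with U=3]  = -5; P = -S + 2U + Q  [with S=0, U=3, Q=-5]  = 1.
Change = -5 − 1 = -6.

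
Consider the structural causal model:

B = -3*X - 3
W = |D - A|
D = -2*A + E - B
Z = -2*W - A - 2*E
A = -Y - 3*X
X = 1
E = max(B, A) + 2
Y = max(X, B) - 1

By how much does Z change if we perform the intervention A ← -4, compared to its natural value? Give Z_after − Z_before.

-1

do(A=-4) replaces the equation A = -Y - 3*X with the constant A = -4.
B = -3*X - 3  [with X=1]  = -6
E = max(B, A) + 2  [with B=-6, A=-4]  = -2
D = -2*A + E - B  [with A=-4, E=-2, B=-6]  = 12
W = |D - A|  [with D=12, A=-4]  = 16
Z = -2*W - A - 2*E  [with W=16, A=-4, E=-2]  = -24
Without intervention: B = -3*X - 3  [with X=1]  = -6; Y = max(X, B) - 1  [with X=1, B=-6]  = 0; A = -Y - 3*X  [with Y=0, X=1]  = -3; E = max(B, A) + 2  [with B=-6, A=-3]  = -1; D = -2*A + E - B  [with A=-3, E=-1, B=-6]  = 11; W = |D - A|  [with D=11, A=-3]  = 14; Z = -2*W - A - 2*E  [with W=14, A=-3, E=-1]  = -23.
Change = -24 − (-23) = -1.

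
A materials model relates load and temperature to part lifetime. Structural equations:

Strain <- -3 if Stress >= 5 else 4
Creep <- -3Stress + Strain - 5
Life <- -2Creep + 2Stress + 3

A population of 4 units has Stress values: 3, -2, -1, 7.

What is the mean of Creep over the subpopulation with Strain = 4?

Conditioning on Strain=4 selects the 3 unit(s) with Stress ∈ {3, -2, -1}. Their Creep values: -10, 5, 2. Mean = -1.

-1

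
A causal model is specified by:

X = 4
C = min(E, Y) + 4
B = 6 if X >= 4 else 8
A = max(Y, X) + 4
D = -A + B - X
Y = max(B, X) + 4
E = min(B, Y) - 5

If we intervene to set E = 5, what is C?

Intervening sets E = 5 and removes its equation (E = min(B, Y) - 5).
B = 6 if X >= 4 else 8  [with X=4]  = 6
Y = max(B, X) + 4  [with B=6, X=4]  = 10
C = min(E, Y) + 4  [with E=5, Y=10]  = 9

9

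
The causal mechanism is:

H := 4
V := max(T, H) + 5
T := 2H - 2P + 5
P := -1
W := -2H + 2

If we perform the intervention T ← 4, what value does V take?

The intervention breaks the incoming arrows to T: T := 2H - 2P + 5 no longer applies, and T = 4.
V = max(T, H) + 5  [with T=4, H=4]  = 9

9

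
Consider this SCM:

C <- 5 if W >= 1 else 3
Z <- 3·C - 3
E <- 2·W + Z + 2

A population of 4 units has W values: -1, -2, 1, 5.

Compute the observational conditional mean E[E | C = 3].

Observing C=3 restricts to units where C's equation naturally yields 3: W ∈ {-1, -2}. In that subpopulation E = 6, 4, mean 5.

5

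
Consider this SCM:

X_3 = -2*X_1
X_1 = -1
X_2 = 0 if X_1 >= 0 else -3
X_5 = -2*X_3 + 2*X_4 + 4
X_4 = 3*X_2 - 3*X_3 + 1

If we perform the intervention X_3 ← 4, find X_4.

The intervention breaks the incoming arrows to X_3: X_3 = -2*X_1 no longer applies, and X_3 = 4.
X_2 = 0 if X_1 >= 0 else -3  [with X_1=-1]  = -3
X_4 = 3*X_2 - 3*X_3 + 1  [with X_2=-3, X_3=4]  = -20

-20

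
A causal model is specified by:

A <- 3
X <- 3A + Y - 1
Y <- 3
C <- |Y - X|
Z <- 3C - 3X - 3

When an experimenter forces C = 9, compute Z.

Intervening sets C = 9 and removes its equation (C <- |Y - X|).
X = 3A + Y - 1  [with A=3, Y=3]  = 11
Z = 3C - 3X - 3  [with C=9, X=11]  = -9

-9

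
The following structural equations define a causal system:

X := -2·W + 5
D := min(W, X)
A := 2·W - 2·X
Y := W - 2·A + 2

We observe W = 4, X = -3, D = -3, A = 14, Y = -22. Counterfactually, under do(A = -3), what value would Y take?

Intervening sets A = -3 and removes its equation (A := 2·W - 2·X).
Y = W - 2·A + 2  [with W=4, A=-3]  = 12

12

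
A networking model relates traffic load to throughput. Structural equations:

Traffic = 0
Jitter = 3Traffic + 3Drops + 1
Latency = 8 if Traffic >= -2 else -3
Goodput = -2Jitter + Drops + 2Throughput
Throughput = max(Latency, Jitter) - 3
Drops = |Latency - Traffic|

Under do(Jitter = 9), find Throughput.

6

Intervening sets Jitter = 9 and removes its equation (Jitter = 3Traffic + 3Drops + 1).
Latency = 8 if Traffic >= -2 else -3  [with Traffic=0]  = 8
Throughput = max(Latency, Jitter) - 3  [with Latency=8, Jitter=9]  = 6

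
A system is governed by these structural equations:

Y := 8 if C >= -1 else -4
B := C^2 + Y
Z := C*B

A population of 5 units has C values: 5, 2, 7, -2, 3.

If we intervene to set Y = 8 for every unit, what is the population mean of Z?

123

Every unit gets Y=8 under the intervention. Z values become 165, 24, 399, -24, 51; E[Z|do(Y=8)] = 123.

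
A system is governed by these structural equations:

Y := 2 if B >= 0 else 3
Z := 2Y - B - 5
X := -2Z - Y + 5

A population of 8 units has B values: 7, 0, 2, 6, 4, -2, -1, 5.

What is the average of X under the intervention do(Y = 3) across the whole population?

Under do(Y=3), Y's equation is replaced by Y=3 for every unit. Per-unit X: 14, 0, 4, 12, 8, -4, -2, 10. Mean = 5.25.

5.25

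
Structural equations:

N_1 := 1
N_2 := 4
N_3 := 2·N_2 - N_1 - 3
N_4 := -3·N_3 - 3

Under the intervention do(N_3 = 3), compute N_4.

The intervention breaks the incoming arrows to N_3: N_3 := 2·N_2 - N_1 - 3 no longer applies, and N_3 = 3.
N_4 = -3·N_3 - 3  [with N_3=3]  = -12

-12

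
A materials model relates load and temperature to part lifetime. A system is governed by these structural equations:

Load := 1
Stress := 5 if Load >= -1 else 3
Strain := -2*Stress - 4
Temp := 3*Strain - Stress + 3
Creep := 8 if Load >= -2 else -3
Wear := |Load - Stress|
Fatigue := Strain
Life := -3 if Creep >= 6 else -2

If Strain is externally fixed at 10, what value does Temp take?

28

The intervention breaks the incoming arrows to Strain: Strain := -2*Stress - 4 no longer applies, and Strain = 10.
Stress = 5 if Load >= -1 else 3  [with Load=1]  = 5
Temp = 3*Strain - Stress + 3  [with Strain=10, Stress=5]  = 28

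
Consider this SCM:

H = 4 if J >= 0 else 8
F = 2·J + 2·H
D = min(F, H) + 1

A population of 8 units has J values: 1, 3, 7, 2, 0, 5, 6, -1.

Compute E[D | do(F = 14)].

5.5

do(F=14) breaks F's dependence on J. With F=14 fixed, D across the units is 5, 5, 5, 5, 5, 5, 5, 9, mean 5.5.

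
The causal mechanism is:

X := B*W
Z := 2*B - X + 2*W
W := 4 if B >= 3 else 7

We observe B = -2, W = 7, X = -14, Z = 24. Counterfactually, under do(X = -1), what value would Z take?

11

The intervention breaks the incoming arrows to X: X := B*W no longer applies, and X = -1.
W = 4 if B >= 3 else 7  [with B=-2]  = 7
Z = 2*B - X + 2*W  [with B=-2, X=-1, W=7]  = 11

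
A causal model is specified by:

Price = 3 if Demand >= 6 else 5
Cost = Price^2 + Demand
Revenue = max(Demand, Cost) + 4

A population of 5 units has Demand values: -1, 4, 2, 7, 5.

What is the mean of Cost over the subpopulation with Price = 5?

Conditioning on Price=5 selects the 4 unit(s) with Demand ∈ {-1, 4, 2, 5}. Their Cost values: 24, 29, 27, 30. Mean = 27.5.

27.5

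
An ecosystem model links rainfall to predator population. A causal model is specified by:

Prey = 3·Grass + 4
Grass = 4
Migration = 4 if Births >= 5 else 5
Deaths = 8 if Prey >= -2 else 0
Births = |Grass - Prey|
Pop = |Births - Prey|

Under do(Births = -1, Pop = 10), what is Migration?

5

The joint intervention fixes Births = -1, Pop = 10, removing each variable's own equation.
Migration = 4 if Births >= 5 else 5  [with Births=-1]  = 5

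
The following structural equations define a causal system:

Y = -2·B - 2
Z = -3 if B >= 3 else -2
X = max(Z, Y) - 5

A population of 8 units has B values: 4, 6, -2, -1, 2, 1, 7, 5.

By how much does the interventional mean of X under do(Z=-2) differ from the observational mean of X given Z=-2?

-0.75

Under do(Z=-2), Z's equation is replaced by Z=-2 for every unit. Per-unit X: -7, -7, -3, -5, -7, -7, -7, -7. Mean = -6.25.
Conditioning on Z=-2 selects the 4 unit(s) with B ∈ {-2, -1, 2, 1}. Their X values: -3, -5, -7, -7. Mean = -5.5.
Difference = -6.25 − (-5.5) = -0.75.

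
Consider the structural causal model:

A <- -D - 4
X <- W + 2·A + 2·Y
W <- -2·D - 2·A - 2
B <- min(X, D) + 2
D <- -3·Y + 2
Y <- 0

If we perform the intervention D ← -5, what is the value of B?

Under do(D=-5), the mechanism D <- -3·Y + 2 is discarded; D is fixed at -5.
A = -D - 4  [with D=-5]  = 1
W = -2·D - 2·A - 2  [with D=-5, A=1]  = 6
X = W + 2·A + 2·Y  [with W=6, A=1, Y=0]  = 8
B = min(X, D) + 2  [with X=8, D=-5]  = -3

-3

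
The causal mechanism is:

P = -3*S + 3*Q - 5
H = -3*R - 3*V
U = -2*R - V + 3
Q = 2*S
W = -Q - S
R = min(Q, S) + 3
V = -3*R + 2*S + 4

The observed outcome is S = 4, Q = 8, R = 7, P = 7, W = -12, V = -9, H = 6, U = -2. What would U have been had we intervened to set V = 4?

Intervening sets V = 4 and removes its equation (V = -3*R + 2*S + 4).
Q = 2*S  [with S=4]  = 8
R = min(Q, S) + 3  [with Q=8, S=4]  = 7
U = -2*R - V + 3  [with R=7, V=4]  = -15

-15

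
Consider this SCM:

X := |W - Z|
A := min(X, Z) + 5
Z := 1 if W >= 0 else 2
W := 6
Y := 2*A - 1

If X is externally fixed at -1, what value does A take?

The intervention breaks the incoming arrows to X: X := |W - Z| no longer applies, and X = -1.
Z = 1 if W >= 0 else 2  [with W=6]  = 1
A = min(X, Z) + 5  [with X=-1, Z=1]  = 4

4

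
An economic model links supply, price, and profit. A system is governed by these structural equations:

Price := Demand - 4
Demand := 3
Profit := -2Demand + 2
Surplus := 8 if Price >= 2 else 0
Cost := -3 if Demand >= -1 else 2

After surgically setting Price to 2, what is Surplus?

8

do(Price=2) replaces the equation Price := Demand - 4 with the constant Price = 2.
Surplus = 8 if Price >= 2 else 0  [with Price=2]  = 8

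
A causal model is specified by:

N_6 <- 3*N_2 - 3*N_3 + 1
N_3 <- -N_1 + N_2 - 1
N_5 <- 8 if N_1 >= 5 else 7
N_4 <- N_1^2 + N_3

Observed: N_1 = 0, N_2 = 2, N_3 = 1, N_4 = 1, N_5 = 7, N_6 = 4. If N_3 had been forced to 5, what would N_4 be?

The intervention breaks the incoming arrows to N_3: N_3 <- -N_1 + N_2 - 1 no longer applies, and N_3 = 5.
N_4 = N_1^2 + N_3  [with N_1=0, N_3=5]  = 5

5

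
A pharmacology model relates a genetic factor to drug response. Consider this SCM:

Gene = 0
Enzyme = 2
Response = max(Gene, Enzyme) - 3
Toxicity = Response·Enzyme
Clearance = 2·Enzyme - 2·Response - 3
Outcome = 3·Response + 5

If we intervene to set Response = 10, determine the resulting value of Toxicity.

20

The intervention breaks the incoming arrows to Response: Response = max(Gene, Enzyme) - 3 no longer applies, and Response = 10.
Toxicity = Response·Enzyme  [with Response=10, Enzyme=2]  = 20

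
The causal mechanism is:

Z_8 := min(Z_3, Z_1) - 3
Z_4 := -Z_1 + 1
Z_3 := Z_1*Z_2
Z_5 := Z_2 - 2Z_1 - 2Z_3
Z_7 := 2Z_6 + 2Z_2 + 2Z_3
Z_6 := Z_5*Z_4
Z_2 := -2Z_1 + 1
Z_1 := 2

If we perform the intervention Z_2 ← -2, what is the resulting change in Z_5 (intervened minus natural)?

do(Z_2=-2) replaces the equation Z_2 := -2Z_1 + 1 with the constant Z_2 = -2.
Z_3 = Z_1*Z_2  [with Z_1=2, Z_2=-2]  = -4
Z_5 = Z_2 - 2Z_1 - 2Z_3  [with Z_2=-2, Z_1=2, Z_3=-4]  = 2
Without intervention: Z_2 = -2Z_1 + 1  [with Z_1=2]  = -3; Z_3 = Z_1*Z_2  [with Z_1=2, Z_2=-3]  = -6; Z_5 = Z_2 - 2Z_1 - 2Z_3  [with Z_2=-3, Z_1=2, Z_3=-6]  = 5.
Change = 2 − 5 = -3.

-3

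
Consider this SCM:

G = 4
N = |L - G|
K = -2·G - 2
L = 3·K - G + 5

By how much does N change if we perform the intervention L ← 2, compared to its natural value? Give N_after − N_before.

The intervention breaks the incoming arrows to L: L = 3·K - G + 5 no longer applies, and L = 2.
N = |L - G|  [with L=2, G=4]  = 2
Without intervention: K = -2·G - 2  [with G=4]  = -10; L = 3·K - G + 5  [with K=-10, G=4]  = -29; N = |L - G|  [with L=-29, G=4]  = 33.
Change = 2 − 33 = -31.

-31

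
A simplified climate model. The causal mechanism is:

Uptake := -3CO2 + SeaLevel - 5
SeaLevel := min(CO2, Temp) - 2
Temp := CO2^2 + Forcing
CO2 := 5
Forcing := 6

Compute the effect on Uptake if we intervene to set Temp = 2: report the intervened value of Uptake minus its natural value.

do(Temp=2) replaces the equation Temp := CO2^2 + Forcing with the constant Temp = 2.
SeaLevel = min(CO2, Temp) - 2  [with CO2=5, Temp=2]  = 0
Uptake = -3CO2 + SeaLevel - 5  [with CO2=5, SeaLevel=0]  = -20
Without intervention: Temp = CO2^2 + Forcing  [with CO2=5, Forcing=6]  = 31; SeaLevel = min(CO2, Temp) - 2  [with CO2=5, Temp=31]  = 3; Uptake = -3CO2 + SeaLevel - 5  [with CO2=5, SeaLevel=3]  = -17.
Change = -20 − (-17) = -3.

-3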